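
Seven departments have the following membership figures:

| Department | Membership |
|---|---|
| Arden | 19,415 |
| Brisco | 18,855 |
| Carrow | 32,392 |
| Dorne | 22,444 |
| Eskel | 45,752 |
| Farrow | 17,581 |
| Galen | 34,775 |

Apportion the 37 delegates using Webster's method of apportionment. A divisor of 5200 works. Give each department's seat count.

With modified divisor 5200: modified quotas Arden 3.734, Brisco 3.626, Carrow 6.229, Dorne 4.316, Eskel 8.798, Farrow 3.381, Galen 6.688.
Rounding to the nearest integer: Arden 4, Brisco 4, Carrow 6, Dorne 4, Eskel 9, Farrow 3, Galen 7 (total 37).

Arden: 4; Brisco: 4; Carrow: 6; Dorne: 4; Eskel: 9; Farrow: 3; Galen: 7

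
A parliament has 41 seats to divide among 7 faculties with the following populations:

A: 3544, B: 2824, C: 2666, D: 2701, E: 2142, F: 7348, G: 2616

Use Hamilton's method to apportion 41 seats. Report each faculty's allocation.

A=6; B=5; C=4; D=5; E=4; F=13; G=4

Standard divisor: 23841 ÷ 41 ≈ 581.488.
Standard quotas: A 6.0947, B 4.8565, C 4.5848, D 4.6450, E 3.6837, F 12.6366, G 4.4988.
Lower quotas: A 6, B 4, C 4, D 4, E 3, F 12, G 4 (sum 37, leaving 4 seats).
Remainders in descending order: B 0.8565, E 0.6837, D 0.6450, F 0.6366, C 0.5848, G 0.4988, A 0.0947.
Largest remainders: B, E, D, F receive the extra seats.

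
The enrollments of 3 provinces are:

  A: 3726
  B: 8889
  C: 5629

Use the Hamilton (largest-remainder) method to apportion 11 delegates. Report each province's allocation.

Standard divisor: 18244 ÷ 11 ≈ 1658.545.
Standard quotas: A 2.2465, B 5.3595, C 3.3939.
Lower quotas: A 2, B 5, C 3 (sum 10, leaving 1 seat).
Remainders in descending order: C 0.3939, B 0.3595, A 0.2465.
Largest remainder: C receives the extra seat.

A: 2; B: 5; C: 4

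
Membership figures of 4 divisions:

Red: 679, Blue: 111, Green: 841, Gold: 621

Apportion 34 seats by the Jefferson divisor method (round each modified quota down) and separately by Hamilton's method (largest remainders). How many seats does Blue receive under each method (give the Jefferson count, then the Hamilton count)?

1 and 2

Jefferson: Red 10, Blue 1, Green 13, Gold 10.
Hamilton: Red 10, Blue 2, Green 13, Gold 9.
Blue gets 1 under Jefferson and 2 under Hamilton.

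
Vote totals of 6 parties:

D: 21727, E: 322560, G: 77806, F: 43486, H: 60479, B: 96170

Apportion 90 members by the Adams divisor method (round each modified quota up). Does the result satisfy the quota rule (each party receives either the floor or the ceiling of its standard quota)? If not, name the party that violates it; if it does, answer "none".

E

Standard quotas: D 3.143, E 46.656, G 11.254, F 6.290, H 8.748, B 13.910.
Adams allocation: D 4, E 45, G 11, F 7, H 9, B 14.
E has quota 46.656 (lower 46, upper 47) but receives 45 — outside the quota interval.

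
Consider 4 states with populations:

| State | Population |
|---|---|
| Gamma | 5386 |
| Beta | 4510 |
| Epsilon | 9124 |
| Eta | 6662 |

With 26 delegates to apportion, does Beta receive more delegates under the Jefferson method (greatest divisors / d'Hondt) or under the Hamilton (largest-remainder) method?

Jefferson: Gamma 5, Beta 4, Epsilon 10, Eta 7.
Hamilton: Gamma 5, Beta 5, Epsilon 9, Eta 7.
Beta gets 4 under Jefferson and 5 under Hamilton.

Hamilton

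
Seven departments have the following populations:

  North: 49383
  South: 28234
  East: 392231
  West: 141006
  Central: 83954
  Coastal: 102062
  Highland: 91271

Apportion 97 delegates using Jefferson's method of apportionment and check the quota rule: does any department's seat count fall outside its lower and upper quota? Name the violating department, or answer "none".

Standard quotas: North 5.393, South 3.084, East 42.838, West 15.400, Central 9.169, Coastal 11.147, Highland 9.968.
Jefferson allocation: North 5, South 3, East 44, West 15, Central 9, Coastal 11, Highland 10.
East has quota 42.838 (lower 42, upper 43) but receives 44 — outside the quota interval.

East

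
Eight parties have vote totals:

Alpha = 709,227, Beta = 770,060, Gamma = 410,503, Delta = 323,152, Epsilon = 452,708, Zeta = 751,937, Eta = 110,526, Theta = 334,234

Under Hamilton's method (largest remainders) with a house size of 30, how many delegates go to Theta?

3

The standard divisor is 3862347/30 ≈ 128744.9.
Standard quotas: Alpha 5.5088, Beta 5.9813, Gamma 3.1885, Delta 2.5100, Epsilon 3.5163, Zeta 5.8405, Eta 0.8585, Theta 2.5961.
Lower quotas: Alpha 5, Beta 5, Gamma 3, Delta 2, Epsilon 3, Zeta 5, Eta 0, Theta 2 (sum 25, leaving 5 seats).
Remainders in descending order: Beta 0.9813, Eta 0.8585, Zeta 0.8405, Theta 0.5961, Epsilon 0.5163, Delta 0.5100, Alpha 0.5088, Gamma 0.1885.
The surplus seats go to Beta, Eta, Zeta, Theta, Epsilon.
Theta receives 3.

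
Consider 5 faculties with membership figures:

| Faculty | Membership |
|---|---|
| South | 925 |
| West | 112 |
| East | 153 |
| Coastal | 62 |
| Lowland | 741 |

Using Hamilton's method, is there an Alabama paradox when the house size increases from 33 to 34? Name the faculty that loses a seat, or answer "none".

At 33 seats: South 15, West 2, East 3, Coastal 1, Lowland 12.
At 34 seats: South 16, West 2, East 2, Coastal 1, Lowland 13.
East drops from 3 to 2.

East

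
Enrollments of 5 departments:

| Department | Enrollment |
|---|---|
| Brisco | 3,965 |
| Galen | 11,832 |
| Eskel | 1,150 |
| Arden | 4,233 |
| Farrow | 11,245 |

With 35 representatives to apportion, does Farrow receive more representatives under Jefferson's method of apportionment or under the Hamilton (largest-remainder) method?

Jefferson: Brisco 4, Galen 13, Eskel 1, Arden 4, Farrow 13.
Hamilton: Brisco 4, Galen 13, Eskel 1, Arden 5, Farrow 12.
Farrow gets 13 under Jefferson and 12 under Hamilton.

Jefferson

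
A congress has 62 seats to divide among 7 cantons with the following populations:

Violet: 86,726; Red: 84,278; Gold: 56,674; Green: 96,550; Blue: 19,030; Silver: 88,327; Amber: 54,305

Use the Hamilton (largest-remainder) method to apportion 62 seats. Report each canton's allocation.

Total 485890; standard divisor 485890/62 ≈ 7836.935.
Standard quotas: Violet 11.0663, Red 10.7539, Gold 7.2317, Green 12.3199, Blue 2.4282, Silver 11.2706, Amber 6.9294.
Lower quotas: Violet 11, Red 10, Gold 7, Green 12, Blue 2, Silver 11, Amber 6 (sum 59, leaving 3 seats).
Remainders in descending order: Amber 0.9294, Red 0.7539, Blue 0.4282, Green 0.3199, Silver 0.2706, Gold 0.2317, Violet 0.0663.
The surplus seats go to Amber, Red, Blue.

Violet 11, Red 11, Gold 7, Green 12, Blue 3, Silver 11, Amber 7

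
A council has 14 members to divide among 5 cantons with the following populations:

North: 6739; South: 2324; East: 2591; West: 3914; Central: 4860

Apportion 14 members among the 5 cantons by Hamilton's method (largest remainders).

North: 5; South: 1; East: 2; West: 3; Central: 3

The standard divisor is 20428/14 ≈ 1459.143.
Standard quotas: North 4.6185, South 1.5927, East 1.7757, West 2.6824, Central 3.3307.
Lower quotas: North 4, South 1, East 1, West 2, Central 3 (sum 11, leaving 3 seats).
Remainders in descending order: East 0.7757, West 0.6824, North 0.6185, South 0.5927, Central 0.3307.
The surplus seats go to East, West, North.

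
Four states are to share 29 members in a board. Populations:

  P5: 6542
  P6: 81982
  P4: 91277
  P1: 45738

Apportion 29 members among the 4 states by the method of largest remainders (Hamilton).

Total 225539; standard divisor 225539/29 ≈ 7777.207.
Standard quotas: P5 0.8412, P6 10.5413, P4 11.7365, P1 5.8810.
Lower quotas: P5 0, P6 10, P4 11, P1 5 (sum 26, leaving 3 seats).
Remainders in descending order: P1 0.8810, P5 0.8412, P4 0.7365, P6 0.5413.
Largest remainders: P1, P5, P4 receive the extra seats.

P5: 1, P6: 10, P4: 12, P1: 6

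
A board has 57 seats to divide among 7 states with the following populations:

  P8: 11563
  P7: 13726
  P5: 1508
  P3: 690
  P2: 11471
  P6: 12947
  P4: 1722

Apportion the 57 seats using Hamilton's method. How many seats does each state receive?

The standard divisor is 53627/57 ≈ 940.825.
Standard quotas: P8 12.2903, P7 14.5893, P5 1.6028, P3 0.7334, P2 12.1925, P6 13.7613, P4 1.8303.
Lower quotas: P8 12, P7 14, P5 1, P3 0, P2 12, P6 13, P4 1 (sum 53, leaving 4 seats).
Remainders in descending order: P4 0.8303, P6 0.7613, P3 0.7334, P5 0.6028, P7 0.5893, P8 0.2903, P2 0.1925.
Largest remainders: P4, P6, P3, P5 receive the extra seats.

P8 12, P7 14, P5 2, P3 1, P2 12, P6 14, P4 2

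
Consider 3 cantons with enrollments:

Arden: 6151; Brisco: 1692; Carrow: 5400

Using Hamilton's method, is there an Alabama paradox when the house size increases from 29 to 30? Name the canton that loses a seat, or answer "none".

At 29 seats: Arden 13, Brisco 4, Carrow 12.
At 30 seats: Arden 14, Brisco 4, Carrow 12.
No canton's allocation decreased.

none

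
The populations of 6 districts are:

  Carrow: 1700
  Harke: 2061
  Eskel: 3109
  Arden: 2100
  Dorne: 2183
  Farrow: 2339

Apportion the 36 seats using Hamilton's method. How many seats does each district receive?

Carrow=5, Harke=5, Eskel=8, Arden=6, Dorne=6, Farrow=6

The standard divisor is 13492/36 ≈ 374.778.
Standard quotas: Carrow 4.536, Harke 5.499, Eskel 8.296, Arden 5.603, Dorne 5.825, Farrow 6.241.
Lower quotas: Carrow 4, Harke 5, Eskel 8, Arden 5, Dorne 5, Farrow 6 (sum 33, leaving 3 seats).
Remainders in descending order: Dorne 0.825, Arden 0.603, Carrow 0.536, Harke 0.499, Eskel 0.296, Farrow 0.241.
The surplus seats go to Dorne, Arden, Carrow.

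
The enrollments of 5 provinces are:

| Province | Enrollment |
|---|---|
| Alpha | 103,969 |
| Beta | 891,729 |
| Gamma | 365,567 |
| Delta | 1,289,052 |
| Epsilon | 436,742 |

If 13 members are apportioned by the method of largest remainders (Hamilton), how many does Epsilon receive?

The standard divisor is 3087059/13 ≈ 237466.077.
Standard quotas: Alpha 0.4378, Beta 3.7552, Gamma 1.5394, Delta 5.4284, Epsilon 1.8392.
Lower quotas: Alpha 0, Beta 3, Gamma 1, Delta 5, Epsilon 1 (sum 10, leaving 3 seats).
Remainders in descending order: Epsilon 0.8392, Beta 0.7552, Gamma 0.5394, Alpha 0.4378, Delta 0.4284.
The surplus seats go to Epsilon, Beta, Gamma.
Epsilon receives 2.

2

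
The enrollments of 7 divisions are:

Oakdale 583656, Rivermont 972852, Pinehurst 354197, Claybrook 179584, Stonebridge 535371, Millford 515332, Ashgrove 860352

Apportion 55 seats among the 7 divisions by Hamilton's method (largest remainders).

Oakdale: 8, Rivermont: 13, Pinehurst: 5, Claybrook: 3, Stonebridge: 7, Millford: 7, Ashgrove: 12

Standard divisor: 4001344 ÷ 55 ≈ 72751.709.
Standard quotas: Oakdale 8.0226, Rivermont 13.3722, Pinehurst 4.8686, Claybrook 2.4685, Stonebridge 7.3589, Millford 7.0834, Ashgrove 11.8259.
Lower quotas: Oakdale 8, Rivermont 13, Pinehurst 4, Claybrook 2, Stonebridge 7, Millford 7, Ashgrove 11 (sum 52, leaving 3 seats).
Remainders in descending order: Pinehurst 0.8686, Ashgrove 0.8259, Claybrook 0.4685, Rivermont 0.3722, Stonebridge 0.3589, Millford 0.0834, Oakdale 0.0226.
The surplus seats go to Pinehurst, Ashgrove, Claybrook.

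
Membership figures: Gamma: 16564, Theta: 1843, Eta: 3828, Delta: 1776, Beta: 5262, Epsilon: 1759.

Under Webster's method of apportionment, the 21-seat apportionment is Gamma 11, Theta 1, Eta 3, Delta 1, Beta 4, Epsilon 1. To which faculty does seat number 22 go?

Gamma

Priority for the next seat is population ÷ (current seats + 0.5).
Priorities: Gamma 1440.348, Theta 1228.667, Eta 1093.714, Delta 1184.000, Beta 1169.333, Epsilon 1172.667.
Highest priority: Gamma.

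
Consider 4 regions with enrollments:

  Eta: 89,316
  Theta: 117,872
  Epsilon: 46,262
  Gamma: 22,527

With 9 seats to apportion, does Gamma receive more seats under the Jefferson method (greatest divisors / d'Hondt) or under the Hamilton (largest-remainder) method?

Hamilton

Jefferson: Eta 3, Theta 5, Epsilon 1, Gamma 0.
Hamilton: Eta 3, Theta 4, Epsilon 1, Gamma 1.
Gamma gets 0 under Jefferson and 1 under Hamilton.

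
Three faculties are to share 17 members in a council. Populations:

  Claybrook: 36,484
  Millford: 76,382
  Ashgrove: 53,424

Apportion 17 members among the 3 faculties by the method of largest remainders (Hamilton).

Claybrook: 4, Millford: 8, Ashgrove: 5

The standard divisor is 166290/17 ≈ 9781.765.
Standard quotas: Claybrook 3.7298, Millford 7.8086, Ashgrove 5.4616.
Lower quotas: Claybrook 3, Millford 7, Ashgrove 5 (sum 15, leaving 2 seats).
Remainders in descending order: Millford 0.8086, Claybrook 0.7298, Ashgrove 0.4616.
Largest remainders: Millford, Claybrook receive the extra seats.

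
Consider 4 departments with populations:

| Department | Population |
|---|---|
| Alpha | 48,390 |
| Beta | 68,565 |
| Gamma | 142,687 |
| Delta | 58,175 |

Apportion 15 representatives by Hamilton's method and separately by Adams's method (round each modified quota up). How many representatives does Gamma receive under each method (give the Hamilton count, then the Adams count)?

7 and 6

Hamilton: Alpha 2, Beta 3, Gamma 7, Delta 3.
Adams: Alpha 3, Beta 3, Gamma 6, Delta 3.
Gamma gets 7 under Hamilton and 6 under Adams.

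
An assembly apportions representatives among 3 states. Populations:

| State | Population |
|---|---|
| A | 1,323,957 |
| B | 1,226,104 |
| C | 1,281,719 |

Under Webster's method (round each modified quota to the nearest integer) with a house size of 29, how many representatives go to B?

9

Standard divisor 3831780/29 ≈ 132130.345; standard quotas: A 10.020, B 9.280, C 9.700.
Rounding to the nearest integer gives A 10, B 9, C 10 — total 29, matching the house size, so no adjustment is needed.
B receives 9.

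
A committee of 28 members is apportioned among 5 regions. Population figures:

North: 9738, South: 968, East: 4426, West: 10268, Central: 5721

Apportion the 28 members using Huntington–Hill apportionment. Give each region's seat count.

With divisor 1115: modified quotas North 8.734, South 0.868, East 3.970, West 9.209, Central 5.131.
Geometric-mean thresholds: North √(8·9)=8.485, South (min 1), East √(3·4)=3.464, West √(9·10)=9.487, Central √(5·6)=5.477.
Each quota rounded against its threshold gives North 9, South 1, East 4, West 9, Central 5 (total 28).

North=9, South=1, East=4, West=9, Central=5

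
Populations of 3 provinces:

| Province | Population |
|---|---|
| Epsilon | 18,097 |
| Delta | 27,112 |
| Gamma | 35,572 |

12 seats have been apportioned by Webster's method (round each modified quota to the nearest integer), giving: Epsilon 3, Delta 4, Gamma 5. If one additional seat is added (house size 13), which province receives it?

Priority for the next seat is population ÷ (current seats + 0.5).
Priorities: Epsilon 5170.571, Delta 6024.889, Gamma 6467.636.
Highest priority: Gamma.

Gamma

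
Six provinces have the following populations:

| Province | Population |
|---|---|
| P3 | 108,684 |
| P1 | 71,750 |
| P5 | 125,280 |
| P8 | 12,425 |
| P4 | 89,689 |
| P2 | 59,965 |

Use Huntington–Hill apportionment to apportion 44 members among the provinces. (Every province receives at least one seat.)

With divisor 10737: modified quotas P3 10.122, P1 6.682, P5 11.668, P8 1.157, P4 8.353, P2 5.585.
Geometric-mean thresholds: P3 √(10·11)=10.488, P1 √(6·7)=6.481, P5 √(11·12)=11.489, P8 √(1·2)=1.414, P4 √(8·9)=8.485, P2 √(5·6)=5.477.
Each quota rounded against its threshold gives P3 10, P1 7, P5 12, P8 1, P4 8, P2 6 (total 44).

P3: 10, P1: 7, P5: 12, P8: 1, P4: 8, P2: 6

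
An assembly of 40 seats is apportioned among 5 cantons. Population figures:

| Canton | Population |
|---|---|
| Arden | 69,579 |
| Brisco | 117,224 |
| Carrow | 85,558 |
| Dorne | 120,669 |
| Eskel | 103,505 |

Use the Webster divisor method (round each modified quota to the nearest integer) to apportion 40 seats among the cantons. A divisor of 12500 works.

With modified divisor 12500: modified quotas Arden 5.566, Brisco 9.378, Carrow 6.845, Dorne 9.654, Eskel 8.280.
Rounding to the nearest integer: Arden 6, Brisco 9, Carrow 7, Dorne 10, Eskel 8 (total 40).

Arden 6, Brisco 9, Carrow 7, Dorne 10, Eskel 8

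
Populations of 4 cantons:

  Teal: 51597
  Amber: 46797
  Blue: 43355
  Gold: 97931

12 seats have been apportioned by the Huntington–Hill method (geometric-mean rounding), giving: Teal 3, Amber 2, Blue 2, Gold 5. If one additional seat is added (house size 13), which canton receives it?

Priority for the next seat is population ÷ (√(s·(s+1))).
Priorities: Teal 14894.771, Amber 19104.795, Blue 17699.605, Gold 17879.673.
Highest priority: Amber.

Amber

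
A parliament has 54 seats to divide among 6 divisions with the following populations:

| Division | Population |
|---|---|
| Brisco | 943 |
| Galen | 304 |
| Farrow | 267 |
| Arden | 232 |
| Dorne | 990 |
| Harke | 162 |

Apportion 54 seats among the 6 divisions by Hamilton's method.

The standard divisor is 2898/54 ≈ 53.667.
Standard quotas: Brisco 17.571, Galen 5.665, Farrow 4.975, Arden 4.323, Dorne 18.447, Harke 3.019.
Lower quotas: Brisco 17, Galen 5, Farrow 4, Arden 4, Dorne 18, Harke 3 (sum 51, leaving 3 seats).
Remainders in descending order: Farrow 0.975, Galen 0.665, Brisco 0.571, Dorne 0.447, Arden 0.323, Harke 0.019.
Largest remainders: Farrow, Galen, Brisco receive the extra seats.

Brisco 18, Galen 6, Farrow 5, Arden 4, Dorne 18, Harke 3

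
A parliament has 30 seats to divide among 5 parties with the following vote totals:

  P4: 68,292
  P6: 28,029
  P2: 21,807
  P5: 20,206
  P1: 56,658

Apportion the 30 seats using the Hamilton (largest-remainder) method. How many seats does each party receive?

P4 11, P6 4, P2 3, P5 3, P1 9

The standard divisor is 194992/30 ≈ 6499.733.
Standard quotas: P4 10.5069, P6 4.3123, P2 3.3551, P5 3.1087, P1 8.7170.
Lower quotas: P4 10, P6 4, P2 3, P5 3, P1 8 (sum 28, leaving 2 seats).
Remainders in descending order: P1 0.7170, P4 0.5069, P2 0.3551, P6 0.3123, P5 0.1087.
The surplus seats go to P1, P4.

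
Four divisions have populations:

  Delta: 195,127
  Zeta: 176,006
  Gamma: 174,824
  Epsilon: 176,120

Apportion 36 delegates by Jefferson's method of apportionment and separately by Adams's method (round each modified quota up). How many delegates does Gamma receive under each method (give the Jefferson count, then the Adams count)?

Jefferson: Delta 10, Zeta 9, Gamma 8, Epsilon 9.
Adams: Delta 9, Zeta 9, Gamma 9, Epsilon 9.
Gamma gets 8 under Jefferson and 9 under Adams.

8 and 9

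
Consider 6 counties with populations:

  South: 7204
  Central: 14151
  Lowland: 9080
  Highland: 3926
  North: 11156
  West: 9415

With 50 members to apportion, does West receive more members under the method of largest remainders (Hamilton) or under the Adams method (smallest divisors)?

Hamilton

Hamilton: South 6, Central 13, Lowland 8, Highland 4, North 10, West 9.
Adams: South 7, Central 13, Lowland 8, Highland 4, North 10, West 8.
West gets 9 under Hamilton and 8 under Adams.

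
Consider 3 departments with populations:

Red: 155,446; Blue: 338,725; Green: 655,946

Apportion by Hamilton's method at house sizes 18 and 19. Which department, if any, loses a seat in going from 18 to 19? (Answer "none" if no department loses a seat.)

Red

At 18 seats: Red 3, Blue 5, Green 10.
At 19 seats: Red 2, Blue 6, Green 11.
Red drops from 3 to 2.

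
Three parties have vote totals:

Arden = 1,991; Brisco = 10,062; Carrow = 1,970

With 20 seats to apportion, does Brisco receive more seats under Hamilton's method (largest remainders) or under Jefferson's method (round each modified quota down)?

Hamilton: Arden 3, Brisco 14, Carrow 3.
Jefferson: Arden 3, Brisco 15, Carrow 2.
Brisco gets 14 under Hamilton and 15 under Jefferson.

Jefferson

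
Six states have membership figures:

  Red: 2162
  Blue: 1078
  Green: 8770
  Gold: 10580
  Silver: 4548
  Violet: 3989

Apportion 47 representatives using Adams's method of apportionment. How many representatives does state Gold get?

Standard divisor 31127/47 ≈ 662.277; standard quotas: Red 3.264, Blue 1.628, Green 13.242, Gold 15.975, Silver 6.867, Violet 6.023.
Rounding up gives 4, 2, 14, 16, 7, 7 = 50 seats, so the divisor must be adjusted.
With modified divisor 710: modified quotas Red 3.045, Blue 1.518, Green 12.352, Gold 14.901, Silver 6.406, Violet 5.618.
Rounding up: Red 4, Blue 2, Green 13, Gold 15, Silver 7, Violet 6 (total 47).
Gold receives 15.

15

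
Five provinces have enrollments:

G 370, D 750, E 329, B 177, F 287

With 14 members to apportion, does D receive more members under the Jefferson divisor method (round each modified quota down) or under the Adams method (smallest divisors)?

Jefferson

Jefferson: G 3, D 6, E 2, B 1, F 2.
Adams: G 3, D 5, E 2, B 2, F 2.
D gets 6 under Jefferson and 5 under Adams.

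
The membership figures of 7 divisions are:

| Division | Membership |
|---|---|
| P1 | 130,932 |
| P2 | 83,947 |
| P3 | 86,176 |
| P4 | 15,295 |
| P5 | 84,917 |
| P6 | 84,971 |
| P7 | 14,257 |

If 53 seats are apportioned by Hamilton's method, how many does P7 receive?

1

Standard divisor: 500495 ÷ 53 ≈ 9443.302.
Standard quotas: P1 13.8651, P2 8.8896, P3 9.1256, P4 1.6197, P5 8.9923, P6 8.9980, P7 1.5097.
Lower quotas: P1 13, P2 8, P3 9, P4 1, P5 8, P6 8, P7 1 (sum 48, leaving 5 seats).
Remainders in descending order: P6 0.9980, P5 0.9923, P2 0.8896, P1 0.8651, P4 0.6197, P7 0.5097, P3 0.1256.
Largest remainders: P6, P5, P2, P1, P4 receive the extra seats.
P7 receives 1.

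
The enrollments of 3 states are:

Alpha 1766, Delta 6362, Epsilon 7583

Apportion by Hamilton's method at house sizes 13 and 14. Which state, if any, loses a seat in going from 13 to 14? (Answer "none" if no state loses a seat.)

Alpha

At 13 seats: Alpha 2, Delta 5, Epsilon 6.
At 14 seats: Alpha 1, Delta 6, Epsilon 7.
Alpha drops from 2 to 1.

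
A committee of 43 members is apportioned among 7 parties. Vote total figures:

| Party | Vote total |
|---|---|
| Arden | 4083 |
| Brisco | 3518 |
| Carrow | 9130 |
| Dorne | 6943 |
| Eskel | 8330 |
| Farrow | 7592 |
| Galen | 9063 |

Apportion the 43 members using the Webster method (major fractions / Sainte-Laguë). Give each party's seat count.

Arden 4, Brisco 3, Carrow 8, Dorne 6, Eskel 7, Farrow 7, Galen 8

Standard divisor 48659/43 ≈ 1131.605; standard quotas: Arden 3.608, Brisco 3.109, Carrow 8.068, Dorne 6.136, Eskel 7.361, Farrow 6.709, Galen 8.009.
Rounding to the nearest integer gives Arden 4, Brisco 3, Carrow 8, Dorne 6, Eskel 7, Farrow 7, Galen 8 — total 43, matching the house size, so no adjustment is needed.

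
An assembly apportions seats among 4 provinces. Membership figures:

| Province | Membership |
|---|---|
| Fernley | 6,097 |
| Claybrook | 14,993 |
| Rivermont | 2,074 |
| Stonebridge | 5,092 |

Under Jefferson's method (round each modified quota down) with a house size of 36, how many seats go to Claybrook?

Standard divisor 28256/36 ≈ 784.889; standard quotas: Fernley 7.768, Claybrook 19.102, Rivermont 2.642, Stonebridge 6.488.
Rounding down gives 7, 19, 2, 6 = 34 seats, so the divisor must be adjusted.
With modified divisor 740: modified quotas Fernley 8.239, Claybrook 20.261, Rivermont 2.803, Stonebridge 6.881.
Rounding down: Fernley 8, Claybrook 20, Rivermont 2, Stonebridge 6 (total 36).
Claybrook receives 20.

20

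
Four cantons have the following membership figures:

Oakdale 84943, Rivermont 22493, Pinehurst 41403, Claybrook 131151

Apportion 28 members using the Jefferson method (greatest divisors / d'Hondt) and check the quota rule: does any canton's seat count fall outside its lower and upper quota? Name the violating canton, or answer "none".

none

Standard quotas: Oakdale 8.495, Rivermont 2.249, Pinehurst 4.140, Claybrook 13.116.
Jefferson allocation: Oakdale 9, Rivermont 2, Pinehurst 4, Claybrook 13.
Every allocation lies between the lower and upper quota.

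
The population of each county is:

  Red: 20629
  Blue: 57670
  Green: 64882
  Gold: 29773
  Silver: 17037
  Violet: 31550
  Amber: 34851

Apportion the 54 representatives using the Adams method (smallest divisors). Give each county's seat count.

Standard divisor 256392/54 ≈ 4748; standard quotas: Red 4.345, Blue 12.146, Green 13.665, Gold 6.271, Silver 3.588, Violet 6.645, Amber 7.340.
Rounding up gives 5, 13, 14, 7, 4, 7, 8 = 58 seats, so the divisor must be adjusted.
With modified divisor 5100: modified quotas Red 4.045, Blue 11.308, Green 12.722, Gold 5.838, Silver 3.341, Violet 6.186, Amber 6.834.
Rounding up: Red 5, Blue 12, Green 13, Gold 6, Silver 4, Violet 7, Amber 7 (total 54).

Red: 5; Blue: 12; Green: 13; Gold: 6; Silver: 4; Violet: 7; Amber: 7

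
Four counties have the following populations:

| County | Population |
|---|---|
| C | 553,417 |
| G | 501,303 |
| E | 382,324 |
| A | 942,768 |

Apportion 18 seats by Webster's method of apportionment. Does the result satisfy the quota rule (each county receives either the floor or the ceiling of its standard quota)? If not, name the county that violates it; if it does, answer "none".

none

Standard quotas: C 4.186, G 3.792, E 2.892, A 7.131.
Webster allocation: C 4, G 4, E 3, A 7.
Every allocation lies between the lower and upper quota.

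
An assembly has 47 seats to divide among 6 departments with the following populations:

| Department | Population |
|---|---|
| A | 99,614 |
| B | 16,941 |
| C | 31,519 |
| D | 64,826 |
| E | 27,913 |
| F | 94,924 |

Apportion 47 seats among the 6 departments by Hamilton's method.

The standard divisor is 335737/47 ≈ 7143.34.
Standard quotas: A 13.9450, B 2.3716, C 4.4124, D 9.0750, E 3.9076, F 13.2885.
Lower quotas: A 13, B 2, C 4, D 9, E 3, F 13 (sum 44, leaving 3 seats).
Remainders in descending order: A 0.9450, E 0.9076, C 0.4124, B 0.3716, F 0.2885, D 0.0750.
The surplus seats go to A, E, C.

A=14, B=2, C=5, D=9, E=4, F=13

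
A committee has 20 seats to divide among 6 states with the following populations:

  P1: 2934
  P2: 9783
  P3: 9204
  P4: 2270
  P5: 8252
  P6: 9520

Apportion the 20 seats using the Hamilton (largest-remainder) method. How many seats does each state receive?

Total 41963; standard divisor 41963/20 ≈ 2098.15.
Standard quotas: P1 1.3984, P2 4.6627, P3 4.3867, P4 1.0819, P5 3.9330, P6 4.5373.
Lower quotas: P1 1, P2 4, P3 4, P4 1, P5 3, P6 4 (sum 17, leaving 3 seats).
Remainders in descending order: P5 0.9330, P2 0.6627, P6 0.5373, P1 0.3984, P3 0.3867, P4 0.0819.
The surplus seats go to P5, P2, P6.

P1=1, P2=5, P3=4, P4=1, P5=4, P6=5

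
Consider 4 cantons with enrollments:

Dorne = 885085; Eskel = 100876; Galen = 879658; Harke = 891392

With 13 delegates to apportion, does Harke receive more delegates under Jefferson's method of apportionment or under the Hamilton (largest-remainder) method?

Jefferson

Jefferson: Dorne 4, Eskel 0, Galen 4, Harke 5.
Hamilton: Dorne 4, Eskel 1, Galen 4, Harke 4.
Harke gets 5 under Jefferson and 4 under Hamilton.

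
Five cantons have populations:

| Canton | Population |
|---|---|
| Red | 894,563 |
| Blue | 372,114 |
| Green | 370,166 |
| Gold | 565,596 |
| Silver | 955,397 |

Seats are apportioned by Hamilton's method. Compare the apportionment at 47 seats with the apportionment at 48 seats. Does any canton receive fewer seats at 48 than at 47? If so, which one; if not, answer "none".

At 47 seats: Red 13, Blue 6, Green 6, Gold 8, Silver 14.
At 48 seats: Red 14, Blue 6, Green 6, Gold 8, Silver 14.
No canton's allocation decreased.

none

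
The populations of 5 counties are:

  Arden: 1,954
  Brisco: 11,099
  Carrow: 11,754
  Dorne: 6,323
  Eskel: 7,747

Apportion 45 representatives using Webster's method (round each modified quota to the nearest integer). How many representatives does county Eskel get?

Standard divisor 38877/45 ≈ 863.933; standard quotas: Arden 2.262, Brisco 12.847, Carrow 13.605, Dorne 7.319, Eskel 8.967.
Rounding to the nearest integer gives Arden 2, Brisco 13, Carrow 14, Dorne 7, Eskel 9 — total 45, matching the house size, so no adjustment is needed.
Eskel receives 9.

9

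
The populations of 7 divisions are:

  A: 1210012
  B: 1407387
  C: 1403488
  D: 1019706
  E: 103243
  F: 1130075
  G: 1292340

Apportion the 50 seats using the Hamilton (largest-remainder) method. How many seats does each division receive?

A: 8, B: 9, C: 9, D: 7, E: 1, F: 7, G: 9

The standard divisor is 7566251/50 ≈ 151325.02.
Standard quotas: A 7.9961, B 9.3004, C 9.2747, D 6.7385, E 0.6823, F 7.4679, G 8.5402.
Lower quotas: A 7, B 9, C 9, D 6, E 0, F 7, G 8 (sum 46, leaving 4 seats).
Remainders in descending order: A 0.9961, D 0.7385, E 0.6823, G 0.5402, F 0.4679, B 0.3004, C 0.2747.
Largest remainders: A, D, E, G receive the extra seats.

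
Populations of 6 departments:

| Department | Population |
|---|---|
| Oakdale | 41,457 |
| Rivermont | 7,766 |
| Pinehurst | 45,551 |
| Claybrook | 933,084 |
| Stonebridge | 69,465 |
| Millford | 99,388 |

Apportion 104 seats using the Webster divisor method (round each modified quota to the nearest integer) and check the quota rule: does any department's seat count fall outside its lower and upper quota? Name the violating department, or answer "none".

Standard quotas: Oakdale 3.603, Rivermont 0.675, Pinehurst 3.959, Claybrook 81.090, Stonebridge 6.037, Millford 8.637.
Webster allocation: Oakdale 4, Rivermont 1, Pinehurst 4, Claybrook 80, Stonebridge 6, Millford 9.
Claybrook has quota 81.090 (lower 81, upper 82) but receives 80 — outside the quota interval.

Claybrook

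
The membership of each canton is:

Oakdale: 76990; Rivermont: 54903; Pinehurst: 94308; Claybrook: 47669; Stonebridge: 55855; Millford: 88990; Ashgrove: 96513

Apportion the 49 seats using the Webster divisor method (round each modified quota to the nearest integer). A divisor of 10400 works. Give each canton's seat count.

Oakdale 7; Rivermont 5; Pinehurst 9; Claybrook 5; Stonebridge 5; Millford 9; Ashgrove 9

With modified divisor 10400: modified quotas Oakdale 7.403, Rivermont 5.279, Pinehurst 9.068, Claybrook 4.584, Stonebridge 5.371, Millford 8.557, Ashgrove 9.280.
Rounding to the nearest integer: Oakdale 7, Rivermont 5, Pinehurst 9, Claybrook 5, Stonebridge 5, Millford 9, Ashgrove 9 (total 49).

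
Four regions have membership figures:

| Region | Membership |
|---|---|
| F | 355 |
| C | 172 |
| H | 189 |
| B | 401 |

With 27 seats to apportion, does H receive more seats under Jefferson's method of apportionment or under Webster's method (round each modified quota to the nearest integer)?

Jefferson: F 9, C 4, H 4, B 10.
Webster: F 8, C 4, H 5, B 10.
H gets 4 under Jefferson and 5 under Webster.

Webster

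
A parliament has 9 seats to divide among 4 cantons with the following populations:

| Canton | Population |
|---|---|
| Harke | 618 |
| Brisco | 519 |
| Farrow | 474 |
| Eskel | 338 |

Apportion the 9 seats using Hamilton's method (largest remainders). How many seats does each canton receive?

Total 1949; standard divisor 1949/9 ≈ 216.556.
Standard quotas: Harke 2.854, Brisco 2.397, Farrow 2.189, Eskel 1.561.
Lower quotas: Harke 2, Brisco 2, Farrow 2, Eskel 1 (sum 7, leaving 2 seats).
Remainders in descending order: Harke 0.854, Eskel 0.561, Brisco 0.397, Farrow 0.189.
Largest remainders: Harke, Eskel receive the extra seats.

Harke=3, Brisco=2, Farrow=2, Eskel=2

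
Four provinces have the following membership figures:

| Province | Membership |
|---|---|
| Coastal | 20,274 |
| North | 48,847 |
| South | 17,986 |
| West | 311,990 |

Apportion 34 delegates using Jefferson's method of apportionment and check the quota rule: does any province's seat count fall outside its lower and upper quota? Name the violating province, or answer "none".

West

Standard quotas: Coastal 1.727, North 4.161, South 1.532, West 26.579.
Jefferson allocation: Coastal 1, North 4, South 1, West 28.
West has quota 26.579 (lower 26, upper 27) but receives 28 — outside the quota interval.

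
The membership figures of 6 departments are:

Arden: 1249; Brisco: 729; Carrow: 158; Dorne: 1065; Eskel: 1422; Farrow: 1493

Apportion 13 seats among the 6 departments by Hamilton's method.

Arden 3, Brisco 2, Carrow 0, Dorne 2, Eskel 3, Farrow 3

Standard divisor: 6116 ÷ 13 ≈ 470.462.
Standard quotas: Arden 2.655, Brisco 1.550, Carrow 0.336, Dorne 2.264, Eskel 3.023, Farrow 3.173.
Lower quotas: Arden 2, Brisco 1, Carrow 0, Dorne 2, Eskel 3, Farrow 3 (sum 11, leaving 2 seats).
Remainders in descending order: Arden 0.655, Brisco 0.550, Carrow 0.336, Dorne 0.264, Farrow 0.173, Eskel 0.023.
Largest remainders: Arden, Brisco receive the extra seats.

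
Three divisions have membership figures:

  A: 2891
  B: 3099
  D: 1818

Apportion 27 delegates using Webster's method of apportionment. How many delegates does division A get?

Standard divisor 7808/27 ≈ 289.185; standard quotas: A 9.997, B 10.716, D 6.287.
Rounding to the nearest integer gives A 10, B 11, D 6 — total 27, matching the house size, so no adjustment is needed.
A receives 10.

10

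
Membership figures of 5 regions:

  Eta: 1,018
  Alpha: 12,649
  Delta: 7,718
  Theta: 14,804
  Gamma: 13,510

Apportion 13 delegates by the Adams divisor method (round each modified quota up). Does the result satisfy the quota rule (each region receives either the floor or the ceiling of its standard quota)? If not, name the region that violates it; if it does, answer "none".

Standard quotas: Eta 0.266, Alpha 3.309, Delta 2.019, Theta 3.872, Gamma 3.534.
Adams allocation: Eta 1, Alpha 3, Delta 2, Theta 4, Gamma 3.
Every allocation lies between the lower and upper quota.

none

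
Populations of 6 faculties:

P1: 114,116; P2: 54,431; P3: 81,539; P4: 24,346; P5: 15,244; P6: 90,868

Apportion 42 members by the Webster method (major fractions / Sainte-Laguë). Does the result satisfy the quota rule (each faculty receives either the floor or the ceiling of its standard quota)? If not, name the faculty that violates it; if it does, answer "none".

none

Standard quotas: P1 12.595, P2 6.007, P3 8.999, P4 2.687, P5 1.682, P6 10.029.
Webster allocation: P1 12, P2 6, P3 9, P4 3, P5 2, P6 10.
Every allocation lies between the lower and upper quota.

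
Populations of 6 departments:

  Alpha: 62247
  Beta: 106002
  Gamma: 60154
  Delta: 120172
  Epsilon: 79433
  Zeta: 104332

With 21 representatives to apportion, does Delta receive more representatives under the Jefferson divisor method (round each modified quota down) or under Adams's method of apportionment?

Jefferson: Alpha 2, Beta 5, Gamma 2, Delta 5, Epsilon 3, Zeta 4.
Adams: Alpha 3, Beta 4, Gamma 3, Delta 4, Epsilon 3, Zeta 4.
Delta gets 5 under Jefferson and 4 under Adams.

Jefferson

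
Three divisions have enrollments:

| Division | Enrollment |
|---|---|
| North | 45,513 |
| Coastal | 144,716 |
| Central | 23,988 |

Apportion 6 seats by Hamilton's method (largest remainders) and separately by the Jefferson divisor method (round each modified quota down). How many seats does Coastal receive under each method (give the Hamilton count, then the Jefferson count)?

4 and 5

Hamilton: North 1, Coastal 4, Central 1.
Jefferson: North 1, Coastal 5, Central 0.
Coastal gets 4 under Hamilton and 5 under Jefferson.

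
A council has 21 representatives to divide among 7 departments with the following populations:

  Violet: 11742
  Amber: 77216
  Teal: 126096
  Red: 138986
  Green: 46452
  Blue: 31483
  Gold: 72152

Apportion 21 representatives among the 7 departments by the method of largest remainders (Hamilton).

Violet=1; Amber=3; Teal=5; Red=6; Green=2; Blue=1; Gold=3

Total 504127; standard divisor 504127/21 ≈ 24006.048.
Standard quotas: Violet 0.4891, Amber 3.2165, Teal 5.2527, Red 5.7896, Green 1.9350, Blue 1.3115, Gold 3.0056.
Lower quotas: Violet 0, Amber 3, Teal 5, Red 5, Green 1, Blue 1, Gold 3 (sum 18, leaving 3 seats).
Remainders in descending order: Green 0.9350, Red 0.7896, Violet 0.4891, Blue 0.3115, Teal 0.2527, Amber 0.2165, Gold 0.0056.
The surplus seats go to Green, Red, Violet.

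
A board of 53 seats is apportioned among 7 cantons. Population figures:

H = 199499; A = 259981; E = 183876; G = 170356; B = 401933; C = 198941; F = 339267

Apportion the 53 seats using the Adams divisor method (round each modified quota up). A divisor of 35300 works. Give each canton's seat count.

H 6, A 8, E 6, G 5, B 12, C 6, F 10

With modified divisor 35300: modified quotas H 5.652, A 7.365, E 5.209, G 4.826, B 11.386, C 5.636, F 9.611.
Rounding up: H 6, A 8, E 6, G 5, B 12, C 6, F 10 (total 53).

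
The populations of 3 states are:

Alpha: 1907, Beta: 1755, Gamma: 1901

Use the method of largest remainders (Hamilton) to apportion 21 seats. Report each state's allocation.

Total 5563; standard divisor 5563/21 ≈ 264.905.
Standard quotas: Alpha 7.199, Beta 6.625, Gamma 7.176.
Lower quotas: Alpha 7, Beta 6, Gamma 7 (sum 20, leaving 1 seat).
Remainders in descending order: Beta 0.625, Alpha 0.199, Gamma 0.176.
The surplus seat goes to Beta.

Alpha=7, Beta=7, Gamma=7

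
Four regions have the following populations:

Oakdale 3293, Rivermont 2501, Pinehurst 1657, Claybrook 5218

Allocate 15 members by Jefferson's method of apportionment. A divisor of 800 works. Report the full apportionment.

Oakdale 4; Rivermont 3; Pinehurst 2; Claybrook 6

With modified divisor 800: modified quotas Oakdale 4.116, Rivermont 3.126, Pinehurst 2.071, Claybrook 6.522.
Rounding down: Oakdale 4, Rivermont 3, Pinehurst 2, Claybrook 6 (total 15).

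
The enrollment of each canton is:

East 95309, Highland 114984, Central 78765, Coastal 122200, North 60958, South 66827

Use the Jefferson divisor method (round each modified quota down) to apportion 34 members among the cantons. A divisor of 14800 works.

East 6, Highland 7, Central 5, Coastal 8, North 4, South 4

With modified divisor 14800: modified quotas East 6.440, Highland 7.769, Central 5.322, Coastal 8.257, North 4.119, South 4.515.
Rounding down: East 6, Highland 7, Central 5, Coastal 8, North 4, South 4 (total 34).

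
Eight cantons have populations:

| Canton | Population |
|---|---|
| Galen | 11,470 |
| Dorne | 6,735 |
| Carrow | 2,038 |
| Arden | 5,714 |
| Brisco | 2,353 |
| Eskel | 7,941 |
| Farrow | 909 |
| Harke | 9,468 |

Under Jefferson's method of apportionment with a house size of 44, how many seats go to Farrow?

0

Standard divisor 46628/44 ≈ 1059.727; standard quotas: Galen 10.824, Dorne 6.355, Carrow 1.923, Arden 5.392, Brisco 2.220, Eskel 7.493, Farrow 0.858, Harke 8.934.
Rounding down gives 10, 6, 1, 5, 2, 7, 0, 8 = 39 seats, so the divisor must be adjusted.
With modified divisor 959: modified quotas Galen 11.960, Dorne 7.023, Carrow 2.125, Arden 5.958, Brisco 2.454, Eskel 8.281, Farrow 0.948, Harke 9.873.
Rounding down: Galen 11, Dorne 7, Carrow 2, Arden 5, Brisco 2, Eskel 8, Farrow 0, Harke 9 (total 44).
Farrow receives 0.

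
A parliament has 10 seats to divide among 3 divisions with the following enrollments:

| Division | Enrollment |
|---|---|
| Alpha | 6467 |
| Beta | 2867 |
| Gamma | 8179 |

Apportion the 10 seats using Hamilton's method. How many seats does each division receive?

The standard divisor is 17513/10 ≈ 1751.3.
Standard quotas: Alpha 3.6927, Beta 1.6371, Gamma 4.6702.
Lower quotas: Alpha 3, Beta 1, Gamma 4 (sum 8, leaving 2 seats).
Remainders in descending order: Alpha 0.6927, Gamma 0.6702, Beta 0.6371.
Largest remainders: Alpha, Gamma receive the extra seats.

Alpha 4, Beta 1, Gamma 5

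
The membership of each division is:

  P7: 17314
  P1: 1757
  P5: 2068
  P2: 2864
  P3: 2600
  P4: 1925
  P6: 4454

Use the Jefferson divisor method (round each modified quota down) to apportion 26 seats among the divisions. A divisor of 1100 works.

With modified divisor 1100: modified quotas P7 15.740, P1 1.597, P5 1.880, P2 2.604, P3 2.364, P4 1.750, P6 4.049.
Rounding down: P7 15, P1 1, P5 1, P2 2, P3 2, P4 1, P6 4 (total 26).

P7 15, P1 1, P5 1, P2 2, P3 2, P4 1, P6 4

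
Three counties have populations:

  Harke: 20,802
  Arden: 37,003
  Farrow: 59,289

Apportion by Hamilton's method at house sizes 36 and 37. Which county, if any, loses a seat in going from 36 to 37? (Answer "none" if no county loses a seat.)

Harke

At 36 seats: Harke 7, Arden 11, Farrow 18.
At 37 seats: Harke 6, Arden 12, Farrow 19.
Harke drops from 7 to 6.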